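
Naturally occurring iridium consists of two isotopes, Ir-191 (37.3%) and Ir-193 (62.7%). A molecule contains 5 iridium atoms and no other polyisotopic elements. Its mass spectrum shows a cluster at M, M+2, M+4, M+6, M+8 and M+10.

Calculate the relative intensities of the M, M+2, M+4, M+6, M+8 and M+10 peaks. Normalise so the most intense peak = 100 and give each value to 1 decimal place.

The 5 Ir atoms are independent, so intensities follow the terms of (0.373 + 0.627)^5.
P(M) = 0.373^5 = 0.007220
P(M+2) = 5 × 0.373^4 × 0.627^1 = 0.060684
P(M+4) = 10 × 0.373^3 × 0.627^2 = 0.204015
P(M+6) = 10 × 0.373^2 × 0.627^3 = 0.342942
P(M+8) = 5 × 0.373^1 × 0.627^4 = 0.288237
P(M+10) = 0.627^5 = 0.096903
The M+6 peak is largest (0.342942); scaling to 100 gives 2.1 : 17.7 : 59.5 : 100.0 : 84.0 : 28.3.

2.1 : 17.7 : 59.5 : 100.0 : 84.0 : 28.3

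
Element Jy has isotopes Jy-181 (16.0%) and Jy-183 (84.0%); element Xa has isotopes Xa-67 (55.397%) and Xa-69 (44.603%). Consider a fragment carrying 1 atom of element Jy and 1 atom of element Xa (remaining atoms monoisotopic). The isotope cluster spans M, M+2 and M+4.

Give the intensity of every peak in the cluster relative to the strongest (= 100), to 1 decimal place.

Element Jy pattern (n=1): 0.1600 : 0.8400
Element Xa pattern (n=1): 0.55397 : 0.44603
Convolve the two distributions (both contribute in 2-u steps):
  M: 0.1600×0.55397 = 0.088635
  M+2: 0.1600×0.44603 + 0.8400×0.55397 = 0.536700
  M+4: 0.8400×0.44603 = 0.374665
Scale to base peak (0.536700) = 100: 16.5 : 100.0 : 69.8

16.5 : 100.0 : 69.8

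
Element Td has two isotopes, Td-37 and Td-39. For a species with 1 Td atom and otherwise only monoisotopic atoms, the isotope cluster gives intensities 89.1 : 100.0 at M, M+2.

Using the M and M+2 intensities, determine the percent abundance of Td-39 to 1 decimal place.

52.9%

If p is the fraction of Td that is Td-37, then I(M+2)/I(M) = [C(1,1)·p^0·(1−p)] / p^1 = 1·(1−p)/p = 100.0/89.1 = 1.1223
(1−p)/p = 1.1223/1 = 1.1223  ⇒  p = 1/(1 + 1.1223) = 0.4712
Td-37: 47.1%, Td-39: 52.9%.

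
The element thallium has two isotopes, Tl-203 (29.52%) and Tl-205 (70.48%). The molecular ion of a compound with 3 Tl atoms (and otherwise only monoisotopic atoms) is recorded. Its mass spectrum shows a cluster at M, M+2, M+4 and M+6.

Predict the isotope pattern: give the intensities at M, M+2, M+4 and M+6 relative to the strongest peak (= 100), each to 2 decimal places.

Expanding (0.2952 + 0.7048)^3:
P(M) = 0.2952^3 = 0.025725
P(M+2) = 3 × 0.2952^2 × 0.7048^1 = 0.184255
P(M+4) = 3 × 0.2952^1 × 0.7048^2 = 0.439916
P(M+6) = 0.7048^3 = 0.350104
The M+4 peak is largest (0.439916); scaling to 100 gives 5.85 : 41.88 : 100.00 : 79.58.

5.85 : 41.88 : 100.00 : 79.58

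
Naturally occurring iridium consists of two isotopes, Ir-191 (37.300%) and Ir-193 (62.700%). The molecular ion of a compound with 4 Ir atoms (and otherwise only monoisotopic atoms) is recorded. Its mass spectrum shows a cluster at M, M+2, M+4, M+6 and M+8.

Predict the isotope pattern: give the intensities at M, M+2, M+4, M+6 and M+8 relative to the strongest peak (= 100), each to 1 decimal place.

5.3 : 35.4 : 89.2 : 100.0 : 42.0

Each Ir atom is independently Ir-191 (p = 0.37300) or Ir-193 (q = 0.62700); the cluster is the binomial expansion (p + q)^4.
P(M) = 0.37300^4 = 0.019357
P(M+2) = 4 × 0.37300^3 × 0.62700^1 = 0.130153
P(M+4) = 6 × 0.37300^2 × 0.62700^2 = 0.328174
P(M+6) = 4 × 0.37300^1 × 0.62700^3 = 0.367766
P(M+8) = 0.62700^4 = 0.154550
The M+6 peak is largest (0.367766); scaling to 100 gives 5.3 : 35.4 : 89.2 : 100.0 : 42.0.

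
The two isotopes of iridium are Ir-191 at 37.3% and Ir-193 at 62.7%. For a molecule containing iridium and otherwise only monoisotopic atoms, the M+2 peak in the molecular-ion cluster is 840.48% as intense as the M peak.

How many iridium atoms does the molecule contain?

5

The M+2/M ratio from n Ir atoms is n · q/p = n · 0.627/0.373.
n = 8.4048 × 0.373/0.627 = 5.00 ≈ 5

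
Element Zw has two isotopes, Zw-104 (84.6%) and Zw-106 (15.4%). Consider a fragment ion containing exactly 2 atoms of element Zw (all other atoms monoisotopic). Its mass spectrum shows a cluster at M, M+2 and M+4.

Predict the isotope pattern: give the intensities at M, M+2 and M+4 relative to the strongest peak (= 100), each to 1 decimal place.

Each Zw atom is independently Zw-104 (p = 0.846) or Zw-106 (q = 0.154); the cluster is the binomial expansion (p + q)^2.
P(M) = 0.846^2 = 0.715716
P(M+2) = 2 × 0.846^1 × 0.154^1 = 0.260568
P(M+4) = 0.154^2 = 0.023716
The M peak is largest (0.715716); scaling to 100 gives 100.0 : 36.4 : 3.3.

100.0 : 36.4 : 3.3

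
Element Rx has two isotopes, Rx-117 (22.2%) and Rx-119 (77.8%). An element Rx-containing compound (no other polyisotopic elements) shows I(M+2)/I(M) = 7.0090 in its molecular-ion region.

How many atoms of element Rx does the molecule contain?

With n Rx atoms, P(M+2)/P(M) = C(n,1)·p^(n−1)q / p^n = n·q/p = n · 0.778/0.222.
n = 7.0090 × 0.222/0.778 = 2.00 ≈ 2

2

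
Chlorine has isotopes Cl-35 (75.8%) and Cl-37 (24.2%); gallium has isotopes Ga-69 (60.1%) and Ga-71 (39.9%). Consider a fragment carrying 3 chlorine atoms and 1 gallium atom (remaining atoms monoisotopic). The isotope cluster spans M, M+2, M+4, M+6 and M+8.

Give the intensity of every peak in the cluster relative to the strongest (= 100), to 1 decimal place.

61.7 : 100.0 : 58.1 : 14.5 : 1.3

Chlorine pattern (n=3): 0.43551951 : 0.41713346 : 0.13317454 : 0.01417249
Gallium pattern (n=1): 0.6010 : 0.3990
Convolve the two distributions (both contribute in 2-u steps):
  M: 0.43551951×0.6010 = 0.261747
  M+2: 0.43551951×0.3990 + 0.41713346×0.6010 = 0.424469
  M+4: 0.41713346×0.3990 + 0.13317454×0.6010 = 0.246474
  M+6: 0.13317454×0.3990 + 0.01417249×0.6010 = 0.061654
  M+8: 0.01417249×0.3990 = 0.005655
Scale to base peak (0.424469) = 100: 61.7 : 100.0 : 58.1 : 14.5 : 1.3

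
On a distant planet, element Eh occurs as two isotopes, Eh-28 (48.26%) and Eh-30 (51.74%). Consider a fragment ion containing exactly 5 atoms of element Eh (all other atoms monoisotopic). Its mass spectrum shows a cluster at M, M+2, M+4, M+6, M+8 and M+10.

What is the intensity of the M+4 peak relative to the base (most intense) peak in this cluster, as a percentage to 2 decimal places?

Term probabilities: M 0.0262, M+2 0.1403, M+4 0.3009, M+6 0.3226, M+8 0.1729, M+10 0.0371. Base peak = M+6.
P(M+6) = C(5,3) × 0.4826^2 × 0.5174^3 = 10 × 0.23290276 × 0.13850941 = 0.322592 (base)
P(M+4) = C(5,2) × 0.4826^3 × 0.5174^2 = 10 × 0.11239887 × 0.26770276 = 0.300895
Relative intensity = 0.300895 / 0.322592 × 100 = 93.27

93.27%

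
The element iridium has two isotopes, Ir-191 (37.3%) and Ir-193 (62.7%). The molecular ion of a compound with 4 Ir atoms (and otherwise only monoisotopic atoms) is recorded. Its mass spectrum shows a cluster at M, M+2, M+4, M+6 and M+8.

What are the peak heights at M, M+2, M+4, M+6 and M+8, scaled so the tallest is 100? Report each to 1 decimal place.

5.3 : 35.4 : 89.2 : 100.0 : 42.0

The 4 Ir atoms are independent, so intensities follow the terms of (0.373 + 0.627)^4.
P(M) = 0.373^4 = 0.019357
P(M+2) = 4 × 0.373^3 × 0.627^1 = 0.130153
P(M+4) = 6 × 0.373^2 × 0.627^2 = 0.328174
P(M+6) = 4 × 0.373^1 × 0.627^3 = 0.367766
P(M+8) = 0.627^4 = 0.154550
The M+6 peak is largest (0.367766); scaling to 100 gives 5.3 : 35.4 : 89.2 : 100.0 : 42.0.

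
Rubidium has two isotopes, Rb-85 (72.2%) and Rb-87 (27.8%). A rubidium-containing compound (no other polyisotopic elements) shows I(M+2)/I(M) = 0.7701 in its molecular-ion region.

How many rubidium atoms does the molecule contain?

The M+2/M ratio from n Rb atoms is n · q/p = n · 0.278/0.722.
n = 0.7701 × 0.722/0.278 = 2.00 ≈ 2

2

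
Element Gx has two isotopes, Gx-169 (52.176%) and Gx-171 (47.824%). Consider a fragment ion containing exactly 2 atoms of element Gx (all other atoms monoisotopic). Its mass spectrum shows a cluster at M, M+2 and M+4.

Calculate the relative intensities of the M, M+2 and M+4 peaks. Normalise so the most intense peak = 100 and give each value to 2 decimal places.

54.55 : 100.00 : 45.83

Each Gx atom is independently Gx-169 (p = 0.52176) or Gx-171 (q = 0.47824); the cluster is the binomial expansion (p + q)^2.
P(M) = 0.52176^2 = 0.272233
P(M+2) = 2 × 0.52176^1 × 0.47824^1 = 0.499053
P(M+4) = 0.47824^2 = 0.228713
The M+2 peak is largest (0.499053); scaling to 100 gives 54.55 : 100.00 : 45.83.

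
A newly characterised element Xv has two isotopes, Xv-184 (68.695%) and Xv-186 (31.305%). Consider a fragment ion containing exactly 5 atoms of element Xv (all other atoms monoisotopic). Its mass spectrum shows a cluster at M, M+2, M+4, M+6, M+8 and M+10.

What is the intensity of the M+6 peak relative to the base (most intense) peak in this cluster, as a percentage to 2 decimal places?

(0.68695 + 0.31305)^5 gives M 0.1530, M+2 0.3486, M+4 0.3177, M+6 0.1448, M+8 0.0330, M+10 0.0030; the largest is M+2.
P(M+2) = C(5,1) × 0.68695^4 × 0.31305^1 = 5 × 0.2226899 × 0.31305 = 0.348565 (base)
P(M+6) = C(5,3) × 0.68695^2 × 0.31305^3 = 10 × 0.4719003 × 0.03067899 = 0.144774
Relative intensity = 0.144774 / 0.348565 × 100 = 41.53

41.53%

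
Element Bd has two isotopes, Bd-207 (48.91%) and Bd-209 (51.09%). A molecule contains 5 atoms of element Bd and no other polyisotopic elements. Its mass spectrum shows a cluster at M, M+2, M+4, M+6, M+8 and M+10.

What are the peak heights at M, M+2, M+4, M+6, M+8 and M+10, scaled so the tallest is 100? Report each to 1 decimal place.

Expanding (0.4891 + 0.5109)^5:
P(M) = 0.4891^5 = 0.027989
P(M+2) = 5 × 0.4891^4 × 0.5109^1 = 0.146183
P(M+4) = 10 × 0.4891^3 × 0.5109^2 = 0.305397
P(M+6) = 10 × 0.4891^2 × 0.5109^3 = 0.319009
P(M+8) = 5 × 0.4891^1 × 0.5109^4 = 0.166614
P(M+10) = 0.5109^5 = 0.034808
The M+6 peak is largest (0.319009); scaling to 100 gives 8.8 : 45.8 : 95.7 : 100.0 : 52.2 : 10.9.

8.8 : 45.8 : 95.7 : 100.0 : 52.2 : 10.9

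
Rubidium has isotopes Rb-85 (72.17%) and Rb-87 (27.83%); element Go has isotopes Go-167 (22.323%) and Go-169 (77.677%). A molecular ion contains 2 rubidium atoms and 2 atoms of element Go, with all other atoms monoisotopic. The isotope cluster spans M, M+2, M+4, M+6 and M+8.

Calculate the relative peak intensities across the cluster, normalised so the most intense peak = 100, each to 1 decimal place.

5.7 : 43.9 : 100.0 : 58.9 : 10.2

Rubidium pattern (n=2): 0.52085089 : 0.40169822 : 0.07745089
Element Go pattern (n=2): 0.04983163 : 0.34679673 : 0.60337163
Convolve the two distributions (both contribute in 2-u steps):
  M: 0.52085089×0.04983163 = 0.025955
  M+2: 0.52085089×0.34679673 + 0.40169822×0.04983163 = 0.200647
  M+4: 0.52085089×0.60337163 + 0.40169822×0.34679673 + 0.07745089×0.04983163 = 0.457434
  M+6: 0.40169822×0.60337163 + 0.07745089×0.34679673 = 0.269233
  M+8: 0.07745089×0.60337163 = 0.046732
Scale to base peak (0.457434) = 100: 5.7 : 43.9 : 100.0 : 58.9 : 10.2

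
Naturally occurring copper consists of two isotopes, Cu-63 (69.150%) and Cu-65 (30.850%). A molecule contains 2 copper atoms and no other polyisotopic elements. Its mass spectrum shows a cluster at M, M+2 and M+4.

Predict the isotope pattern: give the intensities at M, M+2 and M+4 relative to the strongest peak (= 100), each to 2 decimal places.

Each Cu atom is independently Cu-63 (p = 0.69150) or Cu-65 (q = 0.30850); the cluster is the binomial expansion (p + q)^2.
P(M) = 0.69150^2 = 0.478172
P(M+2) = 2 × 0.69150^1 × 0.30850^1 = 0.426656
P(M+4) = 0.30850^2 = 0.095172
The M peak is largest (0.478172); scaling to 100 gives 100.00 : 89.23 : 19.90.

100.00 : 89.23 : 19.90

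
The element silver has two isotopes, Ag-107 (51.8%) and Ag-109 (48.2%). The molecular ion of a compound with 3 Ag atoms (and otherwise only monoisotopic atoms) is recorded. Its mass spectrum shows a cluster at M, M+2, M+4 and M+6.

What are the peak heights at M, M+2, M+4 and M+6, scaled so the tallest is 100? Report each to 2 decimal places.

35.82 : 100.00 : 93.05 : 28.86

The 3 Ag atoms are independent, so intensities follow the terms of (0.518 + 0.482)^3.
P(M) = 0.518^3 = 0.138992
P(M+2) = 3 × 0.518^2 × 0.482^1 = 0.387997
P(M+4) = 3 × 0.518^1 × 0.482^2 = 0.361031
P(M+6) = 0.482^3 = 0.111980
The M+2 peak is largest (0.387997); scaling to 100 gives 35.82 : 100.00 : 93.05 : 28.86.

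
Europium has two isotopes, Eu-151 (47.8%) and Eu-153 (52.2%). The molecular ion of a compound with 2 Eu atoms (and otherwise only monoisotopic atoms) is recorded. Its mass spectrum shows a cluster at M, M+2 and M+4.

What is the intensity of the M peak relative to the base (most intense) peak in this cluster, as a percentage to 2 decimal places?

(0.478 + 0.522)^2 gives M 0.2285, M+2 0.4990, M+4 0.2725; the largest is M+2.
P(M+2) = C(2,1) × 0.478^1 × 0.522^1 = 2 × 0.4780 × 0.5220 = 0.499032 (base)
P(M) = C(2,0) × 0.478^2 × 0.522^0 = 1 × 0.228484 × 1.0000 = 0.228484
Relative intensity = 0.228484 / 0.499032 × 100 = 45.79

45.79%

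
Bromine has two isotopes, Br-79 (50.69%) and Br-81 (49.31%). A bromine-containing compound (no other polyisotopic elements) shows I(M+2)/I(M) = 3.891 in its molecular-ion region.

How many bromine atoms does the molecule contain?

For n independent Br atoms, I(M+2)/I(M) = n · (abundance Br-81) / (abundance Br-79) = n · 0.4931/0.5069.
n = 3.891 × 0.5069/0.4931 = 4.00 ≈ 4

4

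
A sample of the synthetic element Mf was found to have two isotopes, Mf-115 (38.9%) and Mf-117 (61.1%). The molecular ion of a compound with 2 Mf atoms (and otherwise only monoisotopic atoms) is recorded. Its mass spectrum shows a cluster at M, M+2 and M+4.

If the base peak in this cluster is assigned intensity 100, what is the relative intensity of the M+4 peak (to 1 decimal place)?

Binomial terms of (0.389 + 0.611)^2: M 0.1513, M+2 0.4754, M+4 0.3733 → M+2 is the base peak.
P(M+2) = C(2,1) × 0.389^1 × 0.611^1 = 2 × 0.3890 × 0.6110 = 0.475358 (base)
P(M+4) = C(2,2) × 0.389^0 × 0.611^2 = 1 × 1.0000 × 0.373321 = 0.373321
Relative intensity = 0.373321 / 0.475358 × 100 = 78.5

78.5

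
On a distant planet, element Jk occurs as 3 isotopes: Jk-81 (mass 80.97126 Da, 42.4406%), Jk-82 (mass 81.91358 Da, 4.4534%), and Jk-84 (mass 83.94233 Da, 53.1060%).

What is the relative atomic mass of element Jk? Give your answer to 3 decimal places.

The abundance-weighted mean is 0.424406 × 80.97126 + 0.044534 × 81.91358 + 0.531060 × 83.94233
= 34.364689 + 3.647939 + 44.578414 = 82.591042 Da

82.591 Da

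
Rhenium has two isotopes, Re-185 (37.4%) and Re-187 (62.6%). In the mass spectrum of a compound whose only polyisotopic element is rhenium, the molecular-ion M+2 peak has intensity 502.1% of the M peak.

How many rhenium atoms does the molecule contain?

3

For n independent Re atoms, I(M+2)/I(M) = n · (abundance Re-187) / (abundance Re-185) = n · 0.626/0.374.
n = 5.021 × 0.374/0.626 = 3.00 ≈ 3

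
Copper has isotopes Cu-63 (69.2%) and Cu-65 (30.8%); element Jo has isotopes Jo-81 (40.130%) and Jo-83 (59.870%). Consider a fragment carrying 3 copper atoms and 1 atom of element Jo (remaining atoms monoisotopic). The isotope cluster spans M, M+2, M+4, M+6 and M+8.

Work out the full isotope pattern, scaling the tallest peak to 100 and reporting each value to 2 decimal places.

35.37 : 100.00 : 91.48 : 34.48 : 4.65

Copper pattern (n=3): 0.33137389 : 0.44247034 : 0.19693766 : 0.02921811
Element Jo pattern (n=1): 0.4013 : 0.5987
Convolve the two distributions (both contribute in 2-u steps):
  M: 0.33137389×0.4013 = 0.132980
  M+2: 0.33137389×0.5987 + 0.44247034×0.4013 = 0.375957
  M+4: 0.44247034×0.5987 + 0.19693766×0.4013 = 0.343938
  M+6: 0.19693766×0.5987 + 0.02921811×0.4013 = 0.129632
  M+8: 0.02921811×0.5987 = 0.017493
Scale to base peak (0.375957) = 100: 35.37 : 100.00 : 91.48 : 34.48 : 4.65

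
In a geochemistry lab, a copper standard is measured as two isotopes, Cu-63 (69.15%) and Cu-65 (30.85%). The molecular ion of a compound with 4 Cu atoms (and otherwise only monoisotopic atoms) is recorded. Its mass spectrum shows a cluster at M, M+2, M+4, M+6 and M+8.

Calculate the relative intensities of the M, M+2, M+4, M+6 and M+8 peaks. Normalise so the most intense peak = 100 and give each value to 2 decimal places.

56.04 : 100.00 : 66.92 : 19.90 : 2.22

The 4 Cu atoms are independent, so intensities follow the terms of (0.6915 + 0.3085)^4.
P(M) = 0.6915^4 = 0.228649
P(M+2) = 4 × 0.6915^3 × 0.3085^1 = 0.408030
P(M+4) = 6 × 0.6915^2 × 0.3085^2 = 0.273052
P(M+6) = 4 × 0.6915^1 × 0.3085^3 = 0.081212
P(M+8) = 0.3085^4 = 0.009058
The M+2 peak is largest (0.408030); scaling to 100 gives 56.04 : 100.00 : 66.92 : 19.90 : 2.22.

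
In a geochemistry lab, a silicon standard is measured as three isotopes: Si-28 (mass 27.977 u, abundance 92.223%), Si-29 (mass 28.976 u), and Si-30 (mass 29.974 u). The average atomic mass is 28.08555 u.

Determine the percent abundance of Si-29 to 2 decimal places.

4.69%

Let x and y be the fractions of Si-29 and Si-30. Then x + y = 1 − 0.92223 = 0.07777 and 28.976x + 29.974y = 28.08555 − 0.92223×27.977 = 2.28432129.
Substituting: 28.976x + 29.974(0.07777 − x) = 2.28432129
(28.976 − 29.974)x = -0.04675669  ⇒  x = 0.04685, y = 0.03092
Si-29: 4.69%, Si-30: 3.09%.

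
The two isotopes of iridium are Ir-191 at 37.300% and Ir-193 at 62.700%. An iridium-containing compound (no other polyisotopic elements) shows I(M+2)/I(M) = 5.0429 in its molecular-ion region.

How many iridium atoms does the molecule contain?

With n Ir atoms, P(M+2)/P(M) = C(n,1)·p^(n−1)q / p^n = n·q/p = n · 0.62700/0.37300.
n = 5.0429 × 0.37300/0.62700 = 3.00 ≈ 3

3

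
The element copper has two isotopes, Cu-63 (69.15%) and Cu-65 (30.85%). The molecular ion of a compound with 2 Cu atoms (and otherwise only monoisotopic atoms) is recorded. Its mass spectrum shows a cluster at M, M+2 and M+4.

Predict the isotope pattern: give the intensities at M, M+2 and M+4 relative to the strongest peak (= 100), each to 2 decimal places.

The 2 Cu atoms are independent, so intensities follow the terms of (0.6915 + 0.3085)^2.
P(M) = 0.6915^2 = 0.478172
P(M+2) = 2 × 0.6915^1 × 0.3085^1 = 0.426656
P(M+4) = 0.3085^2 = 0.095172
The M peak is largest (0.478172); scaling to 100 gives 100.00 : 89.23 : 19.90.

100.00 : 89.23 : 19.90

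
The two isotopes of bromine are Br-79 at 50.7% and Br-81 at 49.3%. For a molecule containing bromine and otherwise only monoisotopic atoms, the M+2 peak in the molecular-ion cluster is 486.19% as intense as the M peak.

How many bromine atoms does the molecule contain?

5

For n independent Br atoms, I(M+2)/I(M) = n · (abundance Br-81) / (abundance Br-79) = n · 0.493/0.507.
n = 4.8619 × 0.507/0.493 = 5.00 ≈ 5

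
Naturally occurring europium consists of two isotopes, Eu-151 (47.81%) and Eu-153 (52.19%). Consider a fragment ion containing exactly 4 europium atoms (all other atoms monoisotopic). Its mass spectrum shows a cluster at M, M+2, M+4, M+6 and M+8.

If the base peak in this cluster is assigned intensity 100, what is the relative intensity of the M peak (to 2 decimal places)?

(0.4781 + 0.5219)^4 gives M 0.0522, M+2 0.2281, M+4 0.3736, M+6 0.2719, M+8 0.0742; the largest is M+4.
P(M+4) = C(4,2) × 0.4781^2 × 0.5219^2 = 6 × 0.22857961 × 0.27237961 = 0.373563 (base)
P(M) = C(4,0) × 0.4781^4 × 0.5219^0 = 1 × 0.05224864 × 1.0000 = 0.052249
Relative intensity = 0.052249 / 0.373563 × 100 = 13.99

13.99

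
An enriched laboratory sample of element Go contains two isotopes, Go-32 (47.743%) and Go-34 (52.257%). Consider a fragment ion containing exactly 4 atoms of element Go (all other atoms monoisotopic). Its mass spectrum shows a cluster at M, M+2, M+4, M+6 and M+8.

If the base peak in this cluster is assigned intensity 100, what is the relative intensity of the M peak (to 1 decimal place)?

13.9

(0.47743 + 0.52257)^4 gives M 0.0520, M+2 0.2275, M+4 0.3735, M+6 0.2725, M+8 0.0746; the largest is M+4.
P(M+4) = C(4,2) × 0.47743^2 × 0.52257^2 = 6 × 0.2279394 × 0.2730794 = 0.373473 (base)
P(M) = C(4,0) × 0.47743^4 × 0.52257^0 = 1 × 0.05195637 × 1.0000 = 0.051956
Relative intensity = 0.051956 / 0.373473 × 100 = 13.9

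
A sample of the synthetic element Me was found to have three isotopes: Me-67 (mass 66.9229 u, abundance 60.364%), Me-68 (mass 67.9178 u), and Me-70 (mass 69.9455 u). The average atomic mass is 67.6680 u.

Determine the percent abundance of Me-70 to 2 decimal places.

The remaining 39.636% is split between Me-68 (fraction x) and Me-70 (fraction 0.39636 − x).
Substituting: 67.9178x + 69.9455(0.39636 − x) = 27.270660644
(67.9178 − 69.9455)x = -0.452937736  ⇒  x = 0.22338, y = 0.17298
Me-68: 22.34%, Me-70: 17.30%.

17.30%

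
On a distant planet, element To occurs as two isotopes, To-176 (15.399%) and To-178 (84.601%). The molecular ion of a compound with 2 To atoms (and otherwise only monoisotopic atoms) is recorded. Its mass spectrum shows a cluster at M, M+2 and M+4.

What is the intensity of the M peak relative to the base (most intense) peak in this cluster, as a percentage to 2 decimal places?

(0.15399 + 0.84601)^2 gives M 0.0237, M+2 0.2606, M+4 0.7157; the largest is M+4.
P(M+4) = C(2,2) × 0.15399^0 × 0.84601^2 = 1 × 1.0000 × 0.71573292 = 0.715733 (base)
P(M) = C(2,0) × 0.15399^2 × 0.84601^0 = 1 × 0.02371292 × 1.0000 = 0.023713
Relative intensity = 0.023713 / 0.715733 × 100 = 3.31

3.31%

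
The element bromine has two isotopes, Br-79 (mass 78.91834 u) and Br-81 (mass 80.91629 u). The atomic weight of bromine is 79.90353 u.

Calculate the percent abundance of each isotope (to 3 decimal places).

Let x be the fractional abundance of Br-79; then Br-81 has abundance 1 − x.
78.91834·x + 80.91629·(1 − x) = 79.90353
(78.91834 − 80.91629)·x = 79.90353 − 80.91629
x = -1.01276 / -1.99795 = 0.50690 → 50.690% Br-79, 49.310% Br-81.

Br-79: 50.690%, Br-81: 49.310%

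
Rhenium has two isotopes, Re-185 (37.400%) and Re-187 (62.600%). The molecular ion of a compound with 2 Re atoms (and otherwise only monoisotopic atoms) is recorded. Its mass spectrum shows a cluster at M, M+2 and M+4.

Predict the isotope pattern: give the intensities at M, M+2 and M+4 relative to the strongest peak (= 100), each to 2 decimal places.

29.87 : 100.00 : 83.69

The 2 Re atoms are independent, so intensities follow the terms of (0.37400 + 0.62600)^2.
P(M) = 0.37400^2 = 0.139876
P(M+2) = 2 × 0.37400^1 × 0.62600^1 = 0.468248
P(M+4) = 0.62600^2 = 0.391876
The M+2 peak is largest (0.468248); scaling to 100 gives 29.87 : 100.00 : 83.69.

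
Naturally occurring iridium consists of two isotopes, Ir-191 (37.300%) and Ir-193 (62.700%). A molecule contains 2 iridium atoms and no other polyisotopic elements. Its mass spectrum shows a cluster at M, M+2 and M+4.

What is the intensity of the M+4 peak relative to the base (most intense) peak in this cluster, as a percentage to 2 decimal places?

84.05%

(0.37300 + 0.62700)^2 gives M 0.1391, M+2 0.4677, M+4 0.3931; the largest is M+2.
P(M+2) = C(2,1) × 0.37300^1 × 0.62700^1 = 2 × 0.3730 × 0.6270 = 0.467742 (base)
P(M+4) = C(2,2) × 0.37300^0 × 0.62700^2 = 1 × 1.0000 × 0.393129 = 0.393129
Relative intensity = 0.393129 / 0.467742 × 100 = 84.05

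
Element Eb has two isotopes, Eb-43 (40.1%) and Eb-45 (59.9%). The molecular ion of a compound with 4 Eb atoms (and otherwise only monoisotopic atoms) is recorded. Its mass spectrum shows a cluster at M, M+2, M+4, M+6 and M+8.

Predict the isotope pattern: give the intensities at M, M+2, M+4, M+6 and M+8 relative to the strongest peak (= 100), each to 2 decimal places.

7.47 : 44.63 : 100.00 : 99.58 : 37.19

Each Eb atom is independently Eb-43 (p = 0.401) or Eb-45 (q = 0.599); the cluster is the binomial expansion (p + q)^4.
P(M) = 0.401^4 = 0.025857
P(M+2) = 4 × 0.401^3 × 0.599^1 = 0.154497
P(M+4) = 6 × 0.401^2 × 0.599^2 = 0.346173
P(M+6) = 4 × 0.401^1 × 0.599^3 = 0.344735
P(M+8) = 0.599^4 = 0.128738
The M+4 peak is largest (0.346173); scaling to 100 gives 7.47 : 44.63 : 100.00 : 99.58 : 37.19.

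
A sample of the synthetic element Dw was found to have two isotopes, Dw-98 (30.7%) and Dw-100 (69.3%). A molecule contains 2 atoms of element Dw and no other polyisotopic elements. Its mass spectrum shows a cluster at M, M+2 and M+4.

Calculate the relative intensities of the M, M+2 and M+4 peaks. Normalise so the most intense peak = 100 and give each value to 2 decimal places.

Each Dw atom is independently Dw-98 (p = 0.307) or Dw-100 (q = 0.693); the cluster is the binomial expansion (p + q)^2.
P(M) = 0.307^2 = 0.094249
P(M+2) = 2 × 0.307^1 × 0.693^1 = 0.425502
P(M+4) = 0.693^2 = 0.480249
The M+4 peak is largest (0.480249); scaling to 100 gives 19.63 : 88.60 : 100.00.

19.63 : 88.60 : 100.00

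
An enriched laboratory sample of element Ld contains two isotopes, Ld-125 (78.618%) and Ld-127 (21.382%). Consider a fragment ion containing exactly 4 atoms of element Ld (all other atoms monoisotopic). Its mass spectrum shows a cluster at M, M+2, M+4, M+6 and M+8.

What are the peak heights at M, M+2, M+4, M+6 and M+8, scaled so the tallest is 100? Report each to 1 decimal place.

The 4 Ld atoms are independent, so intensities follow the terms of (0.78618 + 0.21382)^4.
P(M) = 0.78618^4 = 0.382022
P(M+2) = 4 × 0.78618^3 × 0.21382^1 = 0.415599
P(M+4) = 6 × 0.78618^2 × 0.21382^2 = 0.169548
P(M+6) = 4 × 0.78618^1 × 0.21382^3 = 0.030742
P(M+8) = 0.21382^4 = 0.002090
The M+2 peak is largest (0.415599); scaling to 100 gives 91.9 : 100.0 : 40.8 : 7.4 : 0.5.

91.9 : 100.0 : 40.8 : 7.4 : 0.5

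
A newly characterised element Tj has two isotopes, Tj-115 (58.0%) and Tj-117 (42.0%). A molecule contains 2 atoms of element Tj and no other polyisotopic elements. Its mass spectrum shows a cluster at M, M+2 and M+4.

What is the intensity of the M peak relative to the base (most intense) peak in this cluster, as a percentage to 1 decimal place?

Binomial terms of (0.580 + 0.420)^2: M 0.3364, M+2 0.4872, M+4 0.1764 → M+2 is the base peak.
P(M+2) = C(2,1) × 0.580^1 × 0.420^1 = 2 × 0.5800 × 0.4200 = 0.487200 (base)
P(M) = C(2,0) × 0.580^2 × 0.420^0 = 1 × 0.3364 × 1.0000 = 0.336400
Relative intensity = 0.336400 / 0.487200 × 100 = 69.0

69.0%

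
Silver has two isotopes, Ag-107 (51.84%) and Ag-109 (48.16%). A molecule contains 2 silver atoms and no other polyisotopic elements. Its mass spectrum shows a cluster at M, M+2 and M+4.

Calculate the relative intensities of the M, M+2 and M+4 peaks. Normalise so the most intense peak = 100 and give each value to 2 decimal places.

The 2 Ag atoms are independent, so intensities follow the terms of (0.5184 + 0.4816)^2.
P(M) = 0.5184^2 = 0.268739
P(M+2) = 2 × 0.5184^1 × 0.4816^1 = 0.499323
P(M+4) = 0.4816^2 = 0.231939
The M+2 peak is largest (0.499323); scaling to 100 gives 53.82 : 100.00 : 46.45.

53.82 : 100.00 : 46.45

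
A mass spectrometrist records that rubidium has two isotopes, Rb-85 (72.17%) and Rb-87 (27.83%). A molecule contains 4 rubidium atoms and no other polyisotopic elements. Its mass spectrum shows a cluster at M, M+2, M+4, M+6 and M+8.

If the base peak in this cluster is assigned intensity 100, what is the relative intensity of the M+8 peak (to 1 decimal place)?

Term probabilities: M 0.2713, M+2 0.4184, M+4 0.2420, M+6 0.0622, M+8 0.0060. Base peak = M+2.
P(M+2) = C(4,1) × 0.7217^3 × 0.2783^1 = 4 × 0.37589809 × 0.2783 = 0.418450 (base)
P(M+8) = C(4,4) × 0.7217^0 × 0.2783^4 = 1 × 1.0000 × 0.00599864 = 0.005999
Relative intensity = 0.005999 / 0.418450 × 100 = 1.4

1.4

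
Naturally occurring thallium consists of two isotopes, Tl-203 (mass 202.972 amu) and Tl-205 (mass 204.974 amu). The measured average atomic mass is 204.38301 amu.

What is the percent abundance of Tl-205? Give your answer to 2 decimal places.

With x = fraction of Tl-203 (so Tl-205 is 1 − x):
202.972·x + 204.974·(1 − x) = 204.38301
(202.972 − 204.974)·x = 204.38301 − 204.974
x = -0.59099 / -2.002 = 0.29520 → 29.52% Tl-203, 70.48% Tl-205.

70.48%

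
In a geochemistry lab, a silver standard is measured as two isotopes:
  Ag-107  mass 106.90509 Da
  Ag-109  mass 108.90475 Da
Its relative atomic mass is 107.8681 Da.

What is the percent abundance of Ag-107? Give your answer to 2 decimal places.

51.84%

Let x be the fractional abundance of Ag-107; then Ag-109 has abundance 1 − x.
106.90509·x + 108.90475·(1 − x) = 107.8681
(106.90509 − 108.90475)·x = 107.8681 − 108.90475
x = -1.03665 / -1.99966 = 0.51841 → 51.84% Ag-107, 48.16% Ag-109.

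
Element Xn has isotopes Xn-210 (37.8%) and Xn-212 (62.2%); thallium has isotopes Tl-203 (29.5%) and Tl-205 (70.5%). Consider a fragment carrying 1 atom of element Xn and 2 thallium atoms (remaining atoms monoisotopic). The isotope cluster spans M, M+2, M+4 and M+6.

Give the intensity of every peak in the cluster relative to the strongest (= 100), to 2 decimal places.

7.37 : 47.33 : 100.00 : 69.22

Element Xn pattern (n=1): 0.3780 : 0.6220
Thallium pattern (n=2): 0.087025 : 0.41595 : 0.497025
Convolve the two distributions (both contribute in 2-u steps):
  M: 0.3780×0.087025 = 0.032895
  M+2: 0.3780×0.41595 + 0.6220×0.087025 = 0.211359
  M+4: 0.3780×0.497025 + 0.6220×0.41595 = 0.446596
  M+6: 0.6220×0.497025 = 0.309150
Scale to base peak (0.446596) = 100: 7.37 : 47.33 : 100.00 : 69.22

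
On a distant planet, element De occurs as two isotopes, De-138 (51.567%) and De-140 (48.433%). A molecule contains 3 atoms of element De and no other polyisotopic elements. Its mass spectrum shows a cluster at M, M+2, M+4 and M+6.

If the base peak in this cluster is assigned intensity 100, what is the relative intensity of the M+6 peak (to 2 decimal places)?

Binomial terms of (0.51567 + 0.48433)^3: M 0.1371, M+2 0.3864, M+4 0.3629, M+6 0.1136 → M+2 is the base peak.
P(M+2) = C(3,1) × 0.51567^2 × 0.48433^1 = 3 × 0.26591555 × 0.48433 = 0.386373 (base)
P(M+6) = C(3,3) × 0.51567^0 × 0.48433^3 = 1 × 1.0000 × 0.11361198 = 0.113612
Relative intensity = 0.113612 / 0.386373 × 100 = 29.40

29.40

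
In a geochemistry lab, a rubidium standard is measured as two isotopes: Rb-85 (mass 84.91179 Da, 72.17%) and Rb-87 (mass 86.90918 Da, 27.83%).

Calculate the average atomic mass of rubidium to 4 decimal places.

85.4677 Da

Average mass = Σ (abundance × isotope mass) = 0.7217 × 84.91179 + 0.2783 × 86.90918
= 61.280839 + 24.186825 = 85.467664 Da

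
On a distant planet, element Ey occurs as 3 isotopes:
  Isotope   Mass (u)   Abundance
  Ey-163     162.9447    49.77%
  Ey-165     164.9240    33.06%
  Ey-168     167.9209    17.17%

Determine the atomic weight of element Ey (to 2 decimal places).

The abundance-weighted mean is 0.4977 × 162.9447 + 0.3306 × 164.9240 + 0.1717 × 167.9209
= 81.09758 + 54.52387 + 28.83202 = 164.45347 u

164.45 u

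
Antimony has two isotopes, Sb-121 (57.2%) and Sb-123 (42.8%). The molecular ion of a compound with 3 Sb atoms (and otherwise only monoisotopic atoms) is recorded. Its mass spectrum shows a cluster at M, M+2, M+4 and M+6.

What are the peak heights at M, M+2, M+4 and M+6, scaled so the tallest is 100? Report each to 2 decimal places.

Expanding (0.572 + 0.428)^3:
P(M) = 0.572^3 = 0.187149
P(M+2) = 3 × 0.572^2 × 0.428^1 = 0.420104
P(M+4) = 3 × 0.572^1 × 0.428^2 = 0.314344
P(M+6) = 0.428^3 = 0.078403
The M+2 peak is largest (0.420104); scaling to 100 gives 44.55 : 100.00 : 74.83 : 18.66.

44.55 : 100.00 : 74.83 : 18.66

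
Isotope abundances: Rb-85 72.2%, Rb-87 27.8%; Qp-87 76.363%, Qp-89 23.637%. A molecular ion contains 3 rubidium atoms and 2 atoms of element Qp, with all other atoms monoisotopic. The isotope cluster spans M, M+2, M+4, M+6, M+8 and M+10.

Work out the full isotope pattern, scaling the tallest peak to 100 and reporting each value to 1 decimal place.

56.4 : 100.0 : 70.8 : 25.0 : 4.4 : 0.3

Rubidium pattern (n=3): 0.37636705 : 0.43475086 : 0.16739714 : 0.02148495
Element Qp pattern (n=2): 0.58313078 : 0.36099845 : 0.05587078
Convolve the two distributions (both contribute in 2-u steps):
  M: 0.37636705×0.58313078 = 0.219471
  M+2: 0.37636705×0.36099845 + 0.43475086×0.58313078 = 0.389385
  M+4: 0.37636705×0.05587078 + 0.43475086×0.36099845 + 0.16739714×0.58313078 = 0.275587
  M+6: 0.43475086×0.05587078 + 0.16739714×0.36099845 + 0.02148495×0.58313078 = 0.097249
  M+8: 0.16739714×0.05587078 + 0.02148495×0.36099845 = 0.017109
  M+10: 0.02148495×0.05587078 = 0.001200
Scale to base peak (0.389385) = 100: 56.4 : 100.0 : 70.8 : 25.0 : 4.4 : 0.3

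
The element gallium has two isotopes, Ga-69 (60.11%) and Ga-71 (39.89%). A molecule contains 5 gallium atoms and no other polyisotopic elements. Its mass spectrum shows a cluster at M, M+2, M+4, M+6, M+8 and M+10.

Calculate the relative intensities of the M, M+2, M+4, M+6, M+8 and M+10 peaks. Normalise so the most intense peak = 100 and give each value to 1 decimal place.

22.7 : 75.3 : 100.0 : 66.4 : 22.0 : 2.9

The 5 Ga atoms are independent, so intensities follow the terms of (0.6011 + 0.3989)^5.
P(M) = 0.6011^5 = 0.078475
P(M+2) = 5 × 0.6011^4 × 0.3989^1 = 0.260388
P(M+4) = 10 × 0.6011^3 × 0.3989^2 = 0.345596
P(M+6) = 10 × 0.6011^2 × 0.3989^3 = 0.229343
P(M+8) = 5 × 0.6011^1 × 0.3989^4 = 0.076098
P(M+10) = 0.3989^5 = 0.010100
The M+4 peak is largest (0.345596); scaling to 100 gives 22.7 : 75.3 : 100.0 : 66.4 : 22.0 : 2.9.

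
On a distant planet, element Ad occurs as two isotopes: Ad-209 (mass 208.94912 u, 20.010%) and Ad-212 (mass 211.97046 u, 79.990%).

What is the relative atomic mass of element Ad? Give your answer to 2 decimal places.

211.37 u

The abundance-weighted mean is 0.20010 × 208.94912 + 0.79990 × 211.97046
= 41.810719 + 169.555171 = 211.365890 u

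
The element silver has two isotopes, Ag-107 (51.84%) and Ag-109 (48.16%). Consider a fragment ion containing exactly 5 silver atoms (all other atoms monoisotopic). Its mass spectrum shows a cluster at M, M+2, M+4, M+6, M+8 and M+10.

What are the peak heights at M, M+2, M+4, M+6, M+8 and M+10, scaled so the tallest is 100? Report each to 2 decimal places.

11.59 : 53.82 : 100.00 : 92.90 : 43.15 : 8.02

Each Ag atom is independently Ag-107 (p = 0.5184) or Ag-109 (q = 0.4816); the cluster is the binomial expansion (p + q)^5.
P(M) = 0.5184^5 = 0.037439
P(M+2) = 5 × 0.5184^4 × 0.4816^1 = 0.173907
P(M+4) = 10 × 0.5184^3 × 0.4816^2 = 0.323123
P(M+6) = 10 × 0.5184^2 × 0.4816^3 = 0.300185
P(M+8) = 5 × 0.5184^1 × 0.4816^4 = 0.139438
P(M+10) = 0.4816^5 = 0.025908
The M+4 peak is largest (0.323123); scaling to 100 gives 11.59 : 53.82 : 100.00 : 92.90 : 43.15 : 8.02.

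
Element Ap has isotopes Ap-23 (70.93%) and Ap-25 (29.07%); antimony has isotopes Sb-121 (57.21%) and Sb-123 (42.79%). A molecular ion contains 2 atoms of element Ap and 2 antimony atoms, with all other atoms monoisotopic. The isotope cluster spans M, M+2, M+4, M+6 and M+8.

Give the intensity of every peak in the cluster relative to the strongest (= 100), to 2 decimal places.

Element Ap pattern (n=2): 0.50310649 : 0.41238702 : 0.08450649
Antimony pattern (n=2): 0.32729841 : 0.48960318 : 0.18309841
Convolve the two distributions (both contribute in 2-u steps):
  M: 0.50310649×0.32729841 = 0.164666
  M+2: 0.50310649×0.48960318 + 0.41238702×0.32729841 = 0.381296
  M+4: 0.50310649×0.18309841 + 0.41238702×0.48960318 + 0.08450649×0.32729841 = 0.321683
  M+6: 0.41238702×0.18309841 + 0.08450649×0.48960318 = 0.116882
  M+8: 0.08450649×0.18309841 = 0.015473
Scale to base peak (0.381296) = 100: 43.19 : 100.00 : 84.37 : 30.65 : 4.06

43.19 : 100.00 : 84.37 : 30.65 : 4.06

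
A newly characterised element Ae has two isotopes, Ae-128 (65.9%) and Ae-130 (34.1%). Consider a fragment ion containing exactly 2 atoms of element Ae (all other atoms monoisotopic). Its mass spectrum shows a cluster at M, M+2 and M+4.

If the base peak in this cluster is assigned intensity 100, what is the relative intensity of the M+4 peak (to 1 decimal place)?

Term probabilities: M 0.4343, M+2 0.4494, M+4 0.1163. Base peak = M+2.
P(M+2) = C(2,1) × 0.659^1 × 0.341^1 = 2 × 0.6590 × 0.3410 = 0.449438 (base)
P(M+4) = C(2,2) × 0.659^0 × 0.341^2 = 1 × 1.0000 × 0.116281 = 0.116281
Relative intensity = 0.116281 / 0.449438 × 100 = 25.9

25.9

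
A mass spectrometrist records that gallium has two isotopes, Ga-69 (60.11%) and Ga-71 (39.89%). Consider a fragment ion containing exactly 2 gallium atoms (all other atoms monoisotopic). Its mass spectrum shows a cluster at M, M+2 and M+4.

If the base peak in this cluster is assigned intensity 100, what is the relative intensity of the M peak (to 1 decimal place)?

75.3

Binomial terms of (0.6011 + 0.3989)^2: M 0.3613, M+2 0.4796, M+4 0.1591 → M+2 is the base peak.
P(M+2) = C(2,1) × 0.6011^1 × 0.3989^1 = 2 × 0.6011 × 0.3989 = 0.479558 (base)
P(M) = C(2,0) × 0.6011^2 × 0.3989^0 = 1 × 0.36132121 × 1.0000 = 0.361321
Relative intensity = 0.361321 / 0.479558 × 100 = 75.3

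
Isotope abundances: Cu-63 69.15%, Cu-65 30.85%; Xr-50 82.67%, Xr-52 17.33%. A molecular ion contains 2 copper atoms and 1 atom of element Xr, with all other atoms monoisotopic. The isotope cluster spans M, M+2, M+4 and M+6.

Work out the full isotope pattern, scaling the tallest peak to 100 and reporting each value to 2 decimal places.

Copper pattern (n=2): 0.47817225 : 0.4266555 : 0.09517225
Element Xr pattern (n=1): 0.8267 : 0.1733
Convolve the two distributions (both contribute in 2-u steps):
  M: 0.47817225×0.8267 = 0.395305
  M+2: 0.47817225×0.1733 + 0.4266555×0.8267 = 0.435583
  M+4: 0.4266555×0.1733 + 0.09517225×0.8267 = 0.152618
  M+6: 0.09517225×0.1733 = 0.016493
Scale to base peak (0.435583) = 100: 90.75 : 100.00 : 35.04 : 3.79

90.75 : 100.00 : 35.04 : 3.79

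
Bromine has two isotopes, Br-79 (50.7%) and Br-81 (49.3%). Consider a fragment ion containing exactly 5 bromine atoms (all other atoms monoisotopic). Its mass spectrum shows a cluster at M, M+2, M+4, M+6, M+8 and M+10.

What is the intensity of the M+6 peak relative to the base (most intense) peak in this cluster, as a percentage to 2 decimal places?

97.24%

Term probabilities: M 0.0335, M+2 0.1629, M+4 0.3168, M+6 0.3080, M+8 0.1497, M+10 0.0291. Base peak = M+4.
P(M+4) = C(5,2) × 0.507^3 × 0.493^2 = 10 × 0.13032384 × 0.243049 = 0.316751 (base)
P(M+6) = C(5,3) × 0.507^2 × 0.493^3 = 10 × 0.257049 × 0.11982316 = 0.308004
Relative intensity = 0.308004 / 0.316751 × 100 = 97.24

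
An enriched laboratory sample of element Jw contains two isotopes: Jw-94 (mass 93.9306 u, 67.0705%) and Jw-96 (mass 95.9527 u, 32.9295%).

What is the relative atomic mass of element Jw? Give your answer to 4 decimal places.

Ar = Σ fᵢ·mᵢ = 0.670705 × 93.9306 + 0.329295 × 95.9527
= 62.99972 + 31.59674 = 94.59646 u

94.5965 u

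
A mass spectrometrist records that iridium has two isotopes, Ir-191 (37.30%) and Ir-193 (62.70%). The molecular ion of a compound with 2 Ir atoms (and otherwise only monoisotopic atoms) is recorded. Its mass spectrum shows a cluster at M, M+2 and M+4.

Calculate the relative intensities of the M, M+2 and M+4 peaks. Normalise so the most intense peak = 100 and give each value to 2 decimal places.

The 2 Ir atoms are independent, so intensities follow the terms of (0.3730 + 0.6270)^2.
P(M) = 0.3730^2 = 0.139129
P(M+2) = 2 × 0.3730^1 × 0.6270^1 = 0.467742
P(M+4) = 0.6270^2 = 0.393129
The M+2 peak is largest (0.467742); scaling to 100 gives 29.74 : 100.00 : 84.05.

29.74 : 100.00 : 84.05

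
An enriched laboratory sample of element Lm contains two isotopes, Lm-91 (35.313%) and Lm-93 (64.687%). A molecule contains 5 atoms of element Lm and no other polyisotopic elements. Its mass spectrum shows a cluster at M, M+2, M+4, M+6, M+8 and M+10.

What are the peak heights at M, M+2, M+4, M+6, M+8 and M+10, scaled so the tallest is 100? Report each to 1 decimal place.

The 5 Lm atoms are independent, so intensities follow the terms of (0.35313 + 0.64687)^5.
P(M) = 0.35313^5 = 0.005491
P(M+2) = 5 × 0.35313^4 × 0.64687^1 = 0.050295
P(M+4) = 10 × 0.35313^3 × 0.64687^2 = 0.184263
P(M+6) = 10 × 0.35313^2 × 0.64687^3 = 0.337536
P(M+8) = 5 × 0.35313^1 × 0.64687^4 = 0.309152
P(M+10) = 0.64687^5 = 0.113262
The M+6 peak is largest (0.337536); scaling to 100 gives 1.6 : 14.9 : 54.6 : 100.0 : 91.6 : 33.6.

1.6 : 14.9 : 54.6 : 100.0 : 91.6 : 33.6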